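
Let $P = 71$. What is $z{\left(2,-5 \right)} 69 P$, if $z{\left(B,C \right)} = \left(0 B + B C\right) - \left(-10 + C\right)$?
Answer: $24495$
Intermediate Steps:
$z{\left(B,C \right)} = 10 - C + B C$ ($z{\left(B,C \right)} = \left(0 + B C\right) - \left(-10 + C\right) = B C - \left(-10 + C\right) = 10 - C + B C$)
$z{\left(2,-5 \right)} 69 P = \left(10 - -5 + 2 \left(-5\right)\right) 69 \cdot 71 = \left(10 + 5 - 10\right) 69 \cdot 71 = 5 \cdot 69 \cdot 71 = 345 \cdot 71 = 24495$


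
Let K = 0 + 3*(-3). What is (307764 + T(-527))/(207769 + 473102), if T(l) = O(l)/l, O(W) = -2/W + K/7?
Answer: 598324920421/1323683353713 ≈ 0.45201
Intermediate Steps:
K = -9 (K = 0 - 9 = -9)
O(W) = -9/7 - 2/W (O(W) = -2/W - 9/7 = -9/7 - 2/W)
T(l) = (-9/7 - 2/l)/l
(307764 + T(-527))/(207769 + 473102) = (307764 + (⅐)*(-14 - 9*(-527))/(-527)²)/(207769 + 473102) = (307764 + (⅐)*(1/277729)*(-14 + 4743))/680871 = (307764 + (⅐)*(1/277729)*4729)*(1/680871) = (307764 + 4729/1944103)*(1/680871) = (598324920421/1944103)*(1/680871) = 598324920421/1323683353713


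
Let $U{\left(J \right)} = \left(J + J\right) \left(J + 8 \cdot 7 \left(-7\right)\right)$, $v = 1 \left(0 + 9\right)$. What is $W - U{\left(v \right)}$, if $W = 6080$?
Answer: $12974$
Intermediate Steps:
$v = 9$ ($v = 1 \cdot 9 = 9$)
$U{\left(J \right)} = 2 J \left(-392 + J\right)$ ($U{\left(J \right)} = 2 J \left(J + 56 \left(-7\right)\right) = 2 J \left(J - 392\right) = 2 J \left(-392 + J\right)$)
$W - U{\left(v \right)} = 6080 - 2 \cdot 9 \left(-392 + 9\right) = 6080 - 2 \cdot 9 \left(-383\right) = 6080 - -6894 = 6080 + 6894 = 12974$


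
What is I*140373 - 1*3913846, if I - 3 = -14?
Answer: -5457949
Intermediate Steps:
I = -11 (I = 3 - 14 = -11)
I*140373 - 1*3913846 = -11*140373 - 1*3913846 = -1544103 - 3913846 = -5457949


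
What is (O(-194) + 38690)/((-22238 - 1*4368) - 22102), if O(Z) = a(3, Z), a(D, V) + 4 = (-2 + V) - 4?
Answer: -19243/24354 ≈ -0.79014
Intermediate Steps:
a(D, V) = -10 + V (a(D, V) = -4 + ((-2 + V) - 4) = -4 + (-6 + V) = -10 + V)
O(Z) = -10 + Z
(O(-194) + 38690)/((-22238 - 1*4368) - 22102) = ((-10 - 194) + 38690)/((-22238 - 1*4368) - 22102) = (-204 + 38690)/((-22238 - 4368) - 22102) = 38486/(-26606 - 22102) = 38486/(-48708) = 38486*(-1/48708) = -19243/24354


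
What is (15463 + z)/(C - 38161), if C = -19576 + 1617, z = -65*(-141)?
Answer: -6157/14030 ≈ -0.43885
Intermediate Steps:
z = 9165
C = -17959
(15463 + z)/(C - 38161) = (15463 + 9165)/(-17959 - 38161) = 24628/(-56120) = 24628*(-1/56120) = -6157/14030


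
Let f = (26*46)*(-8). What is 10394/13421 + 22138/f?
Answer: -98832153/64206064 ≈ -1.5393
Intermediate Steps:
f = -9568 (f = 1196*(-8) = -9568)
10394/13421 + 22138/f = 10394/13421 + 22138/(-9568) = 10394*(1/13421) + 22138*(-1/9568) = 10394/13421 - 11069/4784 = -98832153/64206064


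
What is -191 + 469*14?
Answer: 6375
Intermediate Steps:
-191 + 469*14 = -191 + 6566 = 6375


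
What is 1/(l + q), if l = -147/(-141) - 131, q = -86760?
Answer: -47/4083828 ≈ -1.1509e-5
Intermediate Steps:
l = -6108/47 (l = -147*(-1/141) - 131 = 49/47 - 131 = -6108/47 ≈ -129.96)
1/(l + q) = 1/(-6108/47 - 86760) = 1/(-4083828/47) = -47/4083828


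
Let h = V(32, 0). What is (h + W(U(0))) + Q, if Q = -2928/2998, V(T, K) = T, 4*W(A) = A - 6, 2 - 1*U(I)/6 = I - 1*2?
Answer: 106499/2998 ≈ 35.523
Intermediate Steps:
U(I) = 24 - 6*I (U(I) = 12 - 6*(I - 1*2) = 12 - 6*(I - 2) = 12 - 6*(-2 + I) = 12 + (12 - 6*I) = 24 - 6*I)
W(A) = -3/2 + A/4 (W(A) = (A - 6)/4 = (-6 + A)/4 = -3/2 + A/4)
Q = -1464/1499 (Q = -2928*1/2998 = -1464/1499 ≈ -0.97665)
h = 32
(h + W(U(0))) + Q = (32 + (-3/2 + (24 - 6*0)/4)) - 1464/1499 = (32 + (-3/2 + (24 + 0)/4)) - 1464/1499 = (32 + (-3/2 + (1/4)*24)) - 1464/1499 = (32 + (-3/2 + 6)) - 1464/1499 = (32 + 9/2) - 1464/1499 = 73/2 - 1464/1499 = 106499/2998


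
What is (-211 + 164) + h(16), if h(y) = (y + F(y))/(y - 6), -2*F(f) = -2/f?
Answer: -7263/160 ≈ -45.394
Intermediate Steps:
F(f) = 1/f (F(f) = -(-1)/f = 1/f)
h(y) = (y + 1/y)/(-6 + y) (h(y) = (y + 1/y)/(y - 6) = (y + 1/y)/(-6 + y))
(-211 + 164) + h(16) = (-211 + 164) + (1 + 16²)/(16*(-6 + 16)) = -47 + (1/16)*(1 + 256)/10 = -47 + (1/16)*(⅒)*257 = -47 + 257/160 = -7263/160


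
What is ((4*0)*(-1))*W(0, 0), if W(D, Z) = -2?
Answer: 0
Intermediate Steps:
((4*0)*(-1))*W(0, 0) = ((4*0)*(-1))*(-2) = (0*(-1))*(-2) = 0*(-2) = 0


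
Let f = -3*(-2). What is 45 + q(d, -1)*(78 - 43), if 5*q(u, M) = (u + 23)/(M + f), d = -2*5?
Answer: 316/5 ≈ 63.200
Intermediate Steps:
d = -10
f = 6
q(u, M) = (23 + u)/(5*(6 + M)) (q(u, M) = ((u + 23)/(M + 6))/5 = ((23 + u)/(6 + M))/5 = (23 + u)/(5*(6 + M)))
45 + q(d, -1)*(78 - 43) = 45 + ((23 - 10)/(5*(6 - 1)))*(78 - 43) = 45 + ((1/5)*13/5)*35 = 45 + ((1/5)*(1/5)*13)*35 = 45 + (13/25)*35 = 45 + 91/5 = 316/5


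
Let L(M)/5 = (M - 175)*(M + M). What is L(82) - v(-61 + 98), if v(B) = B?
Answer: -76297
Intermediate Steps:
L(M) = 10*M*(-175 + M) (L(M) = 5*((M - 175)*(M + M)) = 5*((-175 + M)*(2*M)) = 5*(2*M*(-175 + M)) = 10*M*(-175 + M))
L(82) - v(-61 + 98) = 10*82*(-175 + 82) - (-61 + 98) = 10*82*(-93) - 1*37 = -76260 - 37 = -76297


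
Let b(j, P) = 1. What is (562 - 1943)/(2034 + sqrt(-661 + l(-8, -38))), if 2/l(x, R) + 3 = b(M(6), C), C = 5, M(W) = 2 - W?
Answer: -1404477/2068909 + 1381*I*sqrt(662)/4137818 ≈ -0.67885 + 0.0085872*I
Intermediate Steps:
l(x, R) = -1 (l(x, R) = 2/(-3 + 1) = 2/(-2) = 2*(-1/2) = -1)
(562 - 1943)/(2034 + sqrt(-661 + l(-8, -38))) = (562 - 1943)/(2034 + sqrt(-661 - 1)) = -1381/(2034 + sqrt(-662)) = -1381/(2034 + I*sqrt(662))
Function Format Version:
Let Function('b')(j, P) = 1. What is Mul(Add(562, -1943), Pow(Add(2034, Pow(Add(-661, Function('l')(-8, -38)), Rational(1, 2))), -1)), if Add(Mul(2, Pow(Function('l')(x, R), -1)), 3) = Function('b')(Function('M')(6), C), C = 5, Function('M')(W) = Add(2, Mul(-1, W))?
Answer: Add(Rational(-1404477, 2068909), Mul(Rational(1381, 4137818), I, Pow(662, Rational(1, 2)))) ≈ Add(-0.67885, Mul(0.0085872, I))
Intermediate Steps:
Function('l')(x, R) = -1 (Function('l')(x, R) = Mul(2, Pow(Add(-3, 1), -1)) = Mul(2, Pow(-2, -1)) = Mul(2, Rational(-1, 2)) = -1)
Mul(Add(562, -1943), Pow(Add(2034, Pow(Add(-661, Function('l')(-8, -38)), Rational(1, 2))), -1)) = Mul(Add(562, -1943), Pow(Add(2034, Pow(Add(-661, -1), Rational(1, 2))), -1)) = Mul(-1381, Pow(Add(2034, Pow(-662, Rational(1, 2))), -1)) = Mul(-1381, Pow(Add(2034, Mul(I, Pow(662, Rational(1, 2)))), -1))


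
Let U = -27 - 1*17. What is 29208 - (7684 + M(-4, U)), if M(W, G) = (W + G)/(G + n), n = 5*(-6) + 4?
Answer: 753316/35 ≈ 21523.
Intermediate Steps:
n = -26 (n = -30 + 4 = -26)
U = -44 (U = -27 - 17 = -44)
M(W, G) = (G + W)/(-26 + G) (M(W, G) = (W + G)/(G - 26) = (G + W)/(-26 + G))
29208 - (7684 + M(-4, U)) = 29208 - (7684 + (-44 - 4)/(-26 - 44)) = 29208 - (7684 - 48/(-70)) = 29208 - (7684 - 1/70*(-48)) = 29208 - (7684 + 24/35) = 29208 - 1*268964/35 = 29208 - 268964/35 = 753316/35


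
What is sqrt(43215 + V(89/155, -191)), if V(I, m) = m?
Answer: 4*sqrt(2689) ≈ 207.42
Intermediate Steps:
sqrt(43215 + V(89/155, -191)) = sqrt(43215 - 191) = sqrt(43024) = 4*sqrt(2689)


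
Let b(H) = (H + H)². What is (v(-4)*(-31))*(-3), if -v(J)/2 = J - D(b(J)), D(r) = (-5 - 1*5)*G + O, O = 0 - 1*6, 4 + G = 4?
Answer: -372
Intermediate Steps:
G = 0 (G = -4 + 4 = 0)
O = -6 (O = 0 - 6 = -6)
b(H) = 4*H² (b(H) = (2*H)² = 4*H²)
D(r) = -6 (D(r) = (-5 - 1*5)*0 - 6 = (-5 - 5)*0 - 6 = -10*0 - 6 = 0 - 6 = -6)
v(J) = -12 - 2*J (v(J) = -2*(J - 1*(-6)) = -2*(J + 6) = -2*(6 + J) = -12 - 2*J)
(v(-4)*(-31))*(-3) = ((-12 - 2*(-4))*(-31))*(-3) = ((-12 + 8)*(-31))*(-3) = -4*(-31)*(-3) = 124*(-3) = -372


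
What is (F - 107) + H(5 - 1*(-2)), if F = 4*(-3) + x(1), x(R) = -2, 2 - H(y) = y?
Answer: -126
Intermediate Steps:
H(y) = 2 - y
F = -14 (F = 4*(-3) - 2 = -12 - 2 = -14)
(F - 107) + H(5 - 1*(-2)) = (-14 - 107) + (2 - (5 - 1*(-2))) = -121 + (2 - (5 + 2)) = -121 + (2 - 1*7) = -121 + (2 - 7) = -121 - 5 = -126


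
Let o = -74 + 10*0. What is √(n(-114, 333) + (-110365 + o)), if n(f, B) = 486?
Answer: 3*I*√12217 ≈ 331.59*I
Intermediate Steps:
o = -74 (o = -74 + 0 = -74)
√(n(-114, 333) + (-110365 + o)) = √(486 + (-110365 - 74)) = √(486 - 110439) = √(-109953) = 3*I*√12217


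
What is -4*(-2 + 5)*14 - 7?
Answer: -175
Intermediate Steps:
-4*(-2 + 5)*14 - 7 = -4*3*14 - 7 = -12*14 - 7 = -168 - 7 = -175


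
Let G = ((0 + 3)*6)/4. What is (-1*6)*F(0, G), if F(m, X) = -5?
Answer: 30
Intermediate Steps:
G = 9/2 (G = (3*6)*(¼) = 18*(¼) = 9/2 ≈ 4.5000)
(-1*6)*F(0, G) = -1*6*(-5) = -6*(-5) = 30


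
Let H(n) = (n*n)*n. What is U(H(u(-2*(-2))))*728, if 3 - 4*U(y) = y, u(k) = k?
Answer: -11102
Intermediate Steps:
H(n) = n**3 (H(n) = n**2*n = n**3)
U(y) = 3/4 - y/4
U(H(u(-2*(-2))))*728 = (3/4 - (-2*(-2))**3/4)*728 = (3/4 - 1/4*4**3)*728 = (3/4 - 1/4*64)*728 = (3/4 - 16)*728 = -61/4*728 = -11102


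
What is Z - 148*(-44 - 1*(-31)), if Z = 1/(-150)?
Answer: 288599/150 ≈ 1924.0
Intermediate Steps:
Z = -1/150 ≈ -0.0066667
Z - 148*(-44 - 1*(-31)) = -1/150 - 148*(-44 - 1*(-31)) = -1/150 - 148*(-44 + 31) = -1/150 - 148*(-13) = -1/150 + 1924 = 288599/150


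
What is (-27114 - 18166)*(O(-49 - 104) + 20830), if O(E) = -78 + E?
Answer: -932722720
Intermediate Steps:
(-27114 - 18166)*(O(-49 - 104) + 20830) = (-27114 - 18166)*((-78 + (-49 - 104)) + 20830) = -45280*((-78 - 153) + 20830) = -45280*(-231 + 20830) = -45280*20599 = -932722720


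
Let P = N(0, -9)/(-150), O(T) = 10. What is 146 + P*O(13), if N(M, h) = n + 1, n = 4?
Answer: 437/3 ≈ 145.67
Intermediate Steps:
N(M, h) = 5 (N(M, h) = 4 + 1 = 5)
P = -1/30 (P = 5/(-150) = 5*(-1/150) = -1/30 ≈ -0.033333)
146 + P*O(13) = 146 - 1/30*10 = 146 - 1/3 = 437/3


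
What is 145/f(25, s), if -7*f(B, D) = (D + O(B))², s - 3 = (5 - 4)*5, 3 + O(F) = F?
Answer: -203/180 ≈ -1.1278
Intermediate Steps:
O(F) = -3 + F
s = 8 (s = 3 + (5 - 4)*5 = 3 + 1*5 = 3 + 5 = 8)
f(B, D) = -(-3 + B + D)²/7 (f(B, D) = -(D + (-3 + B))²/7 = -(-3 + B + D)²/7)
145/f(25, s) = 145/((-(-3 + 25 + 8)²/7)) = 145/((-⅐*30²)) = 145/((-⅐*900)) = 145/(-900/7) = 145*(-7/900) = -203/180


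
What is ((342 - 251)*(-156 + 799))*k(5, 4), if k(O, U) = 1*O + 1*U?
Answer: 526617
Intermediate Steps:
k(O, U) = O + U
((342 - 251)*(-156 + 799))*k(5, 4) = ((342 - 251)*(-156 + 799))*(5 + 4) = (91*643)*9 = 58513*9 = 526617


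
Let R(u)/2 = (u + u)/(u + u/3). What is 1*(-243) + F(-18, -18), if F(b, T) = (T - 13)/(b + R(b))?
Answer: -3614/15 ≈ -240.93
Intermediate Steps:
R(u) = 3 (R(u) = 2*((u + u)/(u + u/3)) = 2*((2*u)/(u + u*(⅓))) = 2*((2*u)/(u + u/3)) = 2*((2*u)/((4*u/3))) = 2*((2*u)*(3/(4*u))) = 2*(3/2) = 3)
F(b, T) = (-13 + T)/(3 + b) (F(b, T) = (T - 13)/(b + 3) = (-13 + T)/(3 + b))
1*(-243) + F(-18, -18) = 1*(-243) + (-13 - 18)/(3 - 18) = -243 - 31/(-15) = -243 - 1/15*(-31) = -243 + 31/15 = -3614/15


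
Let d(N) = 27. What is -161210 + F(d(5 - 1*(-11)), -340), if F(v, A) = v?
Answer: -161183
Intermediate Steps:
-161210 + F(d(5 - 1*(-11)), -340) = -161210 + 27 = -161183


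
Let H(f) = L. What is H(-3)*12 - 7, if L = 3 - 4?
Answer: -19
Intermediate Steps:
L = -1
H(f) = -1
H(-3)*12 - 7 = -1*12 - 7 = -12 - 7 = -19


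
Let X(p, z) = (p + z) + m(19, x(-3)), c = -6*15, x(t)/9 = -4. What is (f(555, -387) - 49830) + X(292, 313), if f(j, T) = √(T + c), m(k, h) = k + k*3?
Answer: -49149 + 3*I*√53 ≈ -49149.0 + 21.84*I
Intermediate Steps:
x(t) = -36 (x(t) = 9*(-4) = -36)
m(k, h) = 4*k (m(k, h) = k + 3*k = 4*k)
c = -90
X(p, z) = 76 + p + z (X(p, z) = (p + z) + 4*19 = (p + z) + 76 = 76 + p + z)
f(j, T) = √(-90 + T) (f(j, T) = √(T - 90) = √(-90 + T))
(f(555, -387) - 49830) + X(292, 313) = (√(-90 - 387) - 49830) + (76 + 292 + 313) = (√(-477) - 49830) + 681 = (3*I*√53 - 49830) + 681 = (-49830 + 3*I*√53) + 681 = -49149 + 3*I*√53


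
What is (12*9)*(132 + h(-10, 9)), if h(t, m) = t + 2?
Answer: 13392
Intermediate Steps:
h(t, m) = 2 + t
(12*9)*(132 + h(-10, 9)) = (12*9)*(132 + (2 - 10)) = 108*(132 - 8) = 108*124 = 13392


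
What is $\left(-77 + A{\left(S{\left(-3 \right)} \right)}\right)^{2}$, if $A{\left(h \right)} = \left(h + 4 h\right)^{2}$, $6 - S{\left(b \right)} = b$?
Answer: $3794704$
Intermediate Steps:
$S{\left(b \right)} = 6 - b$
$A{\left(h \right)} = 25 h^{2}$ ($A{\left(h \right)} = \left(5 h\right)^{2} = 25 h^{2}$)
$\left(-77 + A{\left(S{\left(-3 \right)} \right)}\right)^{2} = \left(-77 + 25 \left(6 - -3\right)^{2}\right)^{2} = \left(-77 + 25 \left(6 + 3\right)^{2}\right)^{2} = \left(-77 + 25 \cdot 9^{2}\right)^{2} = \left(-77 + 25 \cdot 81\right)^{2} = \left(-77 + 2025\right)^{2} = 1948^{2} = 3794704$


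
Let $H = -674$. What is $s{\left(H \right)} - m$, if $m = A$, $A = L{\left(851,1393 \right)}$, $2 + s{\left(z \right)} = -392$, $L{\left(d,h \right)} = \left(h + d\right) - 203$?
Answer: $-2435$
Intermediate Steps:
$L{\left(d,h \right)} = -203 + d + h$ ($L{\left(d,h \right)} = \left(d + h\right) - 203 = -203 + d + h$)
$s{\left(z \right)} = -394$ ($s{\left(z \right)} = -2 - 392 = -394$)
$A = 2041$ ($A = -203 + 851 + 1393 = 2041$)
$m = 2041$
$s{\left(H \right)} - m = -394 - 2041 = -2435$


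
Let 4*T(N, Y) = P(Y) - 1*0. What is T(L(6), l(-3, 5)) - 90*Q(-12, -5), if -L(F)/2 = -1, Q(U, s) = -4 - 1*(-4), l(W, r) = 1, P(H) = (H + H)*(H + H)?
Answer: 1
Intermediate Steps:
P(H) = 4*H² (P(H) = (2*H)*(2*H) = 4*H²)
Q(U, s) = 0 (Q(U, s) = -4 + 4 = 0)
L(F) = 2 (L(F) = -2*(-1) = 2)
T(N, Y) = Y² (T(N, Y) = (4*Y² - 1*0)/4 = (4*Y² + 0)/4 = (4*Y²)/4 = Y²)
T(L(6), l(-3, 5)) - 90*Q(-12, -5) = 1² - 90*0 = 1 + 0 = 1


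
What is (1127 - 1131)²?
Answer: 16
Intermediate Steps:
(1127 - 1131)² = (-4)² = 16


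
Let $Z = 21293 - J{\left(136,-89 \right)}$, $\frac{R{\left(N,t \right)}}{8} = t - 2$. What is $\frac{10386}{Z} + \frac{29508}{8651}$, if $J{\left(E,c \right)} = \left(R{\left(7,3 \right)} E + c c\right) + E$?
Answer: $\frac{224156235}{52546174} \approx 4.2659$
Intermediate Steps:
$R{\left(N,t \right)} = -16 + 8 t$ ($R{\left(N,t \right)} = 8 \left(t - 2\right) = 8 \left(-2 + t\right) = -16 + 8 t$)
$J{\left(E,c \right)} = c^{2} + 9 E$ ($J{\left(E,c \right)} = \left(\left(-16 + 8 \cdot 3\right) E + c c\right) + E = \left(\left(-16 + 24\right) E + c^{2}\right) + E = \left(8 E + c^{2}\right) + E = \left(c^{2} + 8 E\right) + E = c^{2} + 9 E$)
$Z = 12148$ ($Z = 21293 - \left(\left(-89\right)^{2} + 9 \cdot 136\right) = 21293 - \left(7921 + 1224\right) = 21293 - 9145 = 12148$)
$\frac{10386}{Z} + \frac{29508}{8651} = \frac{10386}{12148} + \frac{29508}{8651} = 10386 \cdot \frac{1}{12148} + 29508 \cdot \frac{1}{8651} = \frac{5193}{6074} + \frac{29508}{8651} = \frac{224156235}{52546174}$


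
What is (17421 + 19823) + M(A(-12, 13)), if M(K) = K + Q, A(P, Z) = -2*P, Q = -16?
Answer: 37252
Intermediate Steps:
M(K) = -16 + K (M(K) = K - 16 = -16 + K)
(17421 + 19823) + M(A(-12, 13)) = (17421 + 19823) + (-16 - 2*(-12)) = 37244 + (-16 + 24) = 37244 + 8 = 37252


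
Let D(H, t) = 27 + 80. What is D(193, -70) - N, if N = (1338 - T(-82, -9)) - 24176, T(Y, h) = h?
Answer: 22936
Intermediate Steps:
D(H, t) = 107
N = -22829 (N = (1338 - 1*(-9)) - 24176 = (1338 + 9) - 24176 = 1347 - 24176 = -22829)
D(193, -70) - N = 107 - 1*(-22829) = 107 + 22829 = 22936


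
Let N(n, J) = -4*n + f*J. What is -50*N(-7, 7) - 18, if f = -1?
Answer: -1068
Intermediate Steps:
N(n, J) = -J - 4*n (N(n, J) = -4*n - J = -J - 4*n)
-50*N(-7, 7) - 18 = -50*(-1*7 - 4*(-7)) - 18 = -50*(-7 + 28) - 18 = -50*21 - 18 = -1050 - 18 = -1068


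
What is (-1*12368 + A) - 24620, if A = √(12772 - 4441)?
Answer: -36988 + √8331 ≈ -36897.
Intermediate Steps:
A = √8331 ≈ 91.274
(-1*12368 + A) - 24620 = (-1*12368 + √8331) - 24620 = (-12368 + √8331) - 24620 = -36988 + √8331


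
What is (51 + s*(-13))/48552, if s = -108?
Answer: 485/16184 ≈ 0.029968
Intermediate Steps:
(51 + s*(-13))/48552 = (51 - 108*(-13))/48552 = (51 + 1404)*(1/48552) = 1455*(1/48552) = 485/16184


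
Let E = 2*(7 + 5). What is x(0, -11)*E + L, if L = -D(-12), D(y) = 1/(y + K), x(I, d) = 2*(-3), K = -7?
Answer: -2735/19 ≈ -143.95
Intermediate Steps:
x(I, d) = -6
D(y) = 1/(-7 + y) (D(y) = 1/(y - 7) = 1/(-7 + y))
E = 24 (E = 2*12 = 24)
L = 1/19 (L = -1/(-7 - 12) = -1/(-19) = -1*(-1/19) = 1/19 ≈ 0.052632)
x(0, -11)*E + L = -6*24 + 1/19 = -144 + 1/19 = -2735/19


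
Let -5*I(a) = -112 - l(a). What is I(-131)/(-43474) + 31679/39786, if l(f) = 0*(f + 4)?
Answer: 3440804099/4324141410 ≈ 0.79572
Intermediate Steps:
l(f) = 0 (l(f) = 0*(4 + f) = 0)
I(a) = 112/5 (I(a) = -(-112 - 1*0)/5 = -(-112 + 0)/5 = -⅕*(-112) = 112/5)
I(-131)/(-43474) + 31679/39786 = (112/5)/(-43474) + 31679/39786 = (112/5)*(-1/43474) + 31679*(1/39786) = -56/108685 + 31679/39786 = 3440804099/4324141410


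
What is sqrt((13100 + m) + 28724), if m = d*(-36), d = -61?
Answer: 2*sqrt(11005) ≈ 209.81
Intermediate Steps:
m = 2196 (m = -61*(-36) = 2196)
sqrt((13100 + m) + 28724) = sqrt((13100 + 2196) + 28724) = sqrt(15296 + 28724) = sqrt(44020) = 2*sqrt(11005)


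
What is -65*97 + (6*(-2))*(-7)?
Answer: -6221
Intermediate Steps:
-65*97 + (6*(-2))*(-7) = -6305 - 12*(-7) = -6305 + 84 = -6221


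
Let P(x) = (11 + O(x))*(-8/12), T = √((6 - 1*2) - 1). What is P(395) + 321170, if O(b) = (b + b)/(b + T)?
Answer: 75162350318/234033 + 790*√3/234033 ≈ 3.2116e+5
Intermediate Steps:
T = √3 (T = √((6 - 2) - 1) = √(4 - 1) = √3 ≈ 1.7320)
O(b) = 2*b/(b + √3) (O(b) = (b + b)/(b + √3) = (2*b)/(b + √3) = 2*b/(b + √3))
P(x) = -22/3 - 4*x/(3*(x + √3)) (P(x) = (11 + 2*x/(x + √3))*(-8/12) = (11 + 2*x/(x + √3))*(-8*1/12) = (11 + 2*x/(x + √3))*(-⅔) = -22/3 - 4*x/(3*(x + √3)))
P(395) + 321170 = 2*(-13*395 - 11*√3)/(3*(395 + √3)) + 321170 = 2*(-5135 - 11*√3)/(3*(395 + √3)) + 321170 = 321170 + 2*(-5135 - 11*√3)/(3*(395 + √3))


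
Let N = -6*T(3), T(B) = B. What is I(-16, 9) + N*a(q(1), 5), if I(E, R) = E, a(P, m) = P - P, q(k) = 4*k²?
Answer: -16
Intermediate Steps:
a(P, m) = 0
N = -18 (N = -6*3 = -18)
I(-16, 9) + N*a(q(1), 5) = -16 - 18*0 = -16 + 0 = -16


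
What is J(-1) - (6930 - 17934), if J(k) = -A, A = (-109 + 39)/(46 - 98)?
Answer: 286069/26 ≈ 11003.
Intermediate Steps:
A = 35/26 (A = -70/(-52) = -70*(-1/52) = 35/26 ≈ 1.3462)
J(k) = -35/26 (J(k) = -1*35/26 = -35/26)
J(-1) - (6930 - 17934) = -35/26 - (6930 - 17934) = -35/26 - 1*(-11004) = -35/26 + 11004 = 286069/26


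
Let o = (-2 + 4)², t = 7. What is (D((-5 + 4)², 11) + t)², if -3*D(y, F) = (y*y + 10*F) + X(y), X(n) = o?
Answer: 8836/9 ≈ 981.78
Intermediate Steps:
o = 4 (o = 2² = 4)
X(n) = 4
D(y, F) = -4/3 - 10*F/3 - y²/3 (D(y, F) = -((y*y + 10*F) + 4)/3 = -((y² + 10*F) + 4)/3 = -(4 + y² + 10*F)/3 = -4/3 - 10*F/3 - y²/3)
(D((-5 + 4)², 11) + t)² = ((-4/3 - 10/3*11 - (-5 + 4)⁴/3) + 7)² = ((-4/3 - 110/3 - ((-1)²)²/3) + 7)² = ((-4/3 - 110/3 - ⅓*1²) + 7)² = ((-4/3 - 110/3 - ⅓*1) + 7)² = ((-4/3 - 110/3 - ⅓) + 7)² = (-115/3 + 7)² = (-94/3)² = 8836/9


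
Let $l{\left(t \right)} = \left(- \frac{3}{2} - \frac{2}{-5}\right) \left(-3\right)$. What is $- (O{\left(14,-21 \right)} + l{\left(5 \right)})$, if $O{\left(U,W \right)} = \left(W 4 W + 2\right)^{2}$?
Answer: $- \frac{31187593}{10} \approx -3.1188 \cdot 10^{6}$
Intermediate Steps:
$l{\left(t \right)} = \frac{33}{10}$ ($l{\left(t \right)} = \left(\left(-3\right) \frac{1}{2} - - \frac{2}{5}\right) \left(-3\right) = \left(- \frac{3}{2} + \frac{2}{5}\right) \left(-3\right) = \left(- \frac{11}{10}\right) \left(-3\right) = \frac{33}{10}$)
$O{\left(U,W \right)} = \left(2 + 4 W^{2}\right)^{2}$ ($O{\left(U,W \right)} = \left(4 W W + 2\right)^{2} = \left(4 W^{2} + 2\right)^{2} = \left(2 + 4 W^{2}\right)^{2}$)
$- (O{\left(14,-21 \right)} + l{\left(5 \right)}) = - (4 \left(1 + 2 \left(-21\right)^{2}\right)^{2} + \frac{33}{10}) = - (4 \left(1 + 2 \cdot 441\right)^{2} + \frac{33}{10}) = - (4 \left(1 + 882\right)^{2} + \frac{33}{10}) = - (4 \cdot 883^{2} + \frac{33}{10}) = - (4 \cdot 779689 + \frac{33}{10}) = - (3118756 + \frac{33}{10}) = \left(-1\right) \frac{31187593}{10} = - \frac{31187593}{10}$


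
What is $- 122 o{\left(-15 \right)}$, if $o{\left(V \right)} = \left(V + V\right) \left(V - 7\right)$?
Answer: $-80520$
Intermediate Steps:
$o{\left(V \right)} = 2 V \left(-7 + V\right)$
$- 122 o{\left(-15 \right)} = - 122 \cdot 2 \left(-15\right) \left(-7 - 15\right) = - 122 \cdot 2 \left(-15\right) \left(-22\right) = \left(-122\right) 660 = -80520$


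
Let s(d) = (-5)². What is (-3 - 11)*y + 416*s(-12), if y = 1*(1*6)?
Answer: 10316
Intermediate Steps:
y = 6 (y = 1*6 = 6)
s(d) = 25
(-3 - 11)*y + 416*s(-12) = (-3 - 11)*6 + 416*25 = -14*6 + 10400 = -84 + 10400 = 10316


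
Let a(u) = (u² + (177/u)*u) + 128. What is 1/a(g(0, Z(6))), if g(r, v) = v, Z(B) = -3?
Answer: 1/314 ≈ 0.0031847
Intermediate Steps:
a(u) = 305 + u² (a(u) = (u² + 177) + 128 = (177 + u²) + 128 = 305 + u²)
1/a(g(0, Z(6))) = 1/(305 + (-3)²) = 1/(305 + 9) = 1/314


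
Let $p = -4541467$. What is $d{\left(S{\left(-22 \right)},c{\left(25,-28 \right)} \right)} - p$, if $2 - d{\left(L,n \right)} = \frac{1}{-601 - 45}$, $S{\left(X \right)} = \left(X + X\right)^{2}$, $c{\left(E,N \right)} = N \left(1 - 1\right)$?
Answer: $\frac{2933788975}{646} \approx 4.5415 \cdot 10^{6}$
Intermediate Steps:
$c{\left(E,N \right)} = 0$ ($c{\left(E,N \right)} = N 0 = 0$)
$S{\left(X \right)} = 4 X^{2}$ ($S{\left(X \right)} = \left(2 X\right)^{2} = 4 X^{2}$)
$d{\left(L,n \right)} = \frac{1293}{646}$ ($d{\left(L,n \right)} = 2 - \frac{1}{-601 - 45} = 2 - \frac{1}{-646} = 2 - - \frac{1}{646} = 2 + \frac{1}{646} = \frac{1293}{646}$)
$d{\left(S{\left(-22 \right)},c{\left(25,-28 \right)} \right)} - p = \frac{1293}{646} - -4541467 = \frac{1293}{646} + 4541467 = \frac{2933788975}{646}$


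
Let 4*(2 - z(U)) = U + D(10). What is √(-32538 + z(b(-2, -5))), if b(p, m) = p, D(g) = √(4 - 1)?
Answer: √(-130142 - √3)/2 ≈ 180.38*I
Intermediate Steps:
D(g) = √3
z(U) = 2 - U/4 - √3/4 (z(U) = 2 - (U + √3)/4 = 2 + (-U/4 - √3/4) = 2 - U/4 - √3/4)
√(-32538 + z(b(-2, -5))) = √(-32538 + (2 - ¼*(-2) - √3/4)) = √(-32538 + (2 + ½ - √3/4)) = √(-32538 + (5/2 - √3/4)) = √(-65071/2 - √3/4)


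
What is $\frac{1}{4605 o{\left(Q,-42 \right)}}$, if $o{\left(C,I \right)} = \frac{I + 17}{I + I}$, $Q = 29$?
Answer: $\frac{28}{38375} \approx 0.00072964$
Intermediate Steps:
$o{\left(C,I \right)} = \frac{17 + I}{2 I}$
$\frac{1}{4605 o{\left(Q,-42 \right)}} = \frac{1}{4605 \frac{17 - 42}{2 \left(-42\right)}} = \frac{1}{4605 \cdot \frac{1}{2} \left(- \frac{1}{42}\right) \left(-25\right)} = \frac{1}{4605 \cdot \frac{25}{84}} = \frac{1}{4605} \cdot \frac{84}{25} = \frac{28}{38375}$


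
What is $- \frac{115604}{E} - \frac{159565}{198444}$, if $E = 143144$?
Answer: $- \frac{5722711567}{3550758492} \approx -1.6117$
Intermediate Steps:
$- \frac{115604}{E} - \frac{159565}{198444} = - \frac{115604}{143144} - \frac{159565}{198444} = \left(-115604\right) \frac{1}{143144} - \frac{159565}{198444} = - \frac{28901}{35786} - \frac{159565}{198444} = - \frac{5722711567}{3550758492}$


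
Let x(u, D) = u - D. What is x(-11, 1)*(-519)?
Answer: 6228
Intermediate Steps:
x(-11, 1)*(-519) = (-11 - 1*1)*(-519) = (-11 - 1)*(-519) = -12*(-519) = 6228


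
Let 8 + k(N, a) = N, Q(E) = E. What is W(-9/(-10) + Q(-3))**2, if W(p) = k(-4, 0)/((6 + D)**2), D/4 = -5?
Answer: 9/2401 ≈ 0.0037484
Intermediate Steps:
D = -20 (D = 4*(-5) = -20)
k(N, a) = -8 + N
W(p) = -3/49 (W(p) = (-8 - 4)/((6 - 20)**2) = -12/((-14)**2) = -12/196 = -12*1/196 = -3/49)
W(-9/(-10) + Q(-3))**2 = (-3/49)**2 = 9/2401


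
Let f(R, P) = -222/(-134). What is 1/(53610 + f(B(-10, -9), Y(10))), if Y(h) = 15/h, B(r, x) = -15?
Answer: 67/3591981 ≈ 1.8653e-5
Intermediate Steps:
f(R, P) = 111/67 (f(R, P) = -222*(-1/134) = 111/67)
1/(53610 + f(B(-10, -9), Y(10))) = 1/(53610 + 111/67) = 1/(3591981/67) = 67/3591981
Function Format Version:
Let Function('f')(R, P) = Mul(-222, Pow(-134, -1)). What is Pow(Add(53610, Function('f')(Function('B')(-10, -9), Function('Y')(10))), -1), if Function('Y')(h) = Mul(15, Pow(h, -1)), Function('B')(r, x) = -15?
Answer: Rational(67, 3591981) ≈ 1.8653e-5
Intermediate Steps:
Function('f')(R, P) = Rational(111, 67) (Function('f')(R, P) = Mul(-222, Rational(-1, 134)) = Rational(111, 67))
Pow(Add(53610, Function('f')(Function('B')(-10, -9), Function('Y')(10))), -1) = Pow(Add(53610, Rational(111, 67)), -1) = Pow(Rational(3591981, 67), -1) = Rational(67, 3591981)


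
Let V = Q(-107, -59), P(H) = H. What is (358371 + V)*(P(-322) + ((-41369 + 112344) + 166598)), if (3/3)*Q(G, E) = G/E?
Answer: 5016434194996/59 ≈ 8.5024e+10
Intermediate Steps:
Q(G, E) = G/E
V = 107/59 (V = -107/(-59) = -107*(-1/59) = 107/59 ≈ 1.8136)
(358371 + V)*(P(-322) + ((-41369 + 112344) + 166598)) = (358371 + 107/59)*(-322 + ((-41369 + 112344) + 166598)) = 21143996*(-322 + (70975 + 166598))/59 = 21143996*(-322 + 237573)/59 = (21143996/59)*237251 = 5016434194996/59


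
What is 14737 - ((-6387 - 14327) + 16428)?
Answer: 19023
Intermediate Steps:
14737 - ((-6387 - 14327) + 16428) = 14737 - (-20714 + 16428) = 14737 - 1*(-4286) = 14737 + 4286 = 19023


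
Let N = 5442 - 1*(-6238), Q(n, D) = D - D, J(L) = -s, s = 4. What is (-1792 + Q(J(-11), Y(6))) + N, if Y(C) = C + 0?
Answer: 9888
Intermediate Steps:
Y(C) = C
J(L) = -4 (J(L) = -1*4 = -4)
Q(n, D) = 0
N = 11680 (N = 5442 + 6238 = 11680)
(-1792 + Q(J(-11), Y(6))) + N = (-1792 + 0) + 11680 = -1792 + 11680 = 9888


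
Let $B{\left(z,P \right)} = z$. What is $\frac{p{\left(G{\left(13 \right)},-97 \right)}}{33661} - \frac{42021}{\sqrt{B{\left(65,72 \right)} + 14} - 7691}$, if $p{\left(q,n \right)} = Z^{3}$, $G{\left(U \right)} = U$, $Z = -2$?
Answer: $\frac{1208689661395}{221232815858} + \frac{4669 \sqrt{79}}{6572378} \approx 5.4697$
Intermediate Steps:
$p{\left(q,n \right)} = -8$ ($p{\left(q,n \right)} = \left(-2\right)^{3} = -8$)
$\frac{p{\left(G{\left(13 \right)},-97 \right)}}{33661} - \frac{42021}{\sqrt{B{\left(65,72 \right)} + 14} - 7691} = - \frac{8}{33661} - \frac{42021}{\sqrt{65 + 14} - 7691} = \left(-8\right) \frac{1}{33661} - \frac{42021}{\sqrt{79} - 7691} = - \frac{8}{33661} - \frac{42021}{-7691 + \sqrt{79}}$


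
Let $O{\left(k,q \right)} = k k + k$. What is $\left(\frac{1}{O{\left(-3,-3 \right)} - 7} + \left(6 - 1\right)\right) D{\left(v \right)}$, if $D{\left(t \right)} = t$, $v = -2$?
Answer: $-8$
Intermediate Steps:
$O{\left(k,q \right)} = k + k^{2}$ ($O{\left(k,q \right)} = k^{2} + k = k + k^{2}$)
$\left(\frac{1}{O{\left(-3,-3 \right)} - 7} + \left(6 - 1\right)\right) D{\left(v \right)} = \left(\frac{1}{- 3 \left(1 - 3\right) - 7} + \left(6 - 1\right)\right) \left(-2\right) = \left(\frac{1}{\left(-3\right) \left(-2\right) - 7} + \left(6 - 1\right)\right) \left(-2\right) = \left(\frac{1}{6 - 7} + 5\right) \left(-2\right) = \left(\frac{1}{-1} + 5\right) \left(-2\right) = \left(-1 + 5\right) \left(-2\right) = 4 \left(-2\right) = -8$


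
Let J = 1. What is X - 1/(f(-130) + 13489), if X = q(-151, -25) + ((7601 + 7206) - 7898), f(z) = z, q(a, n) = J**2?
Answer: 92310689/13359 ≈ 6910.0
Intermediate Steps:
q(a, n) = 1 (q(a, n) = 1**2 = 1)
X = 6910 (X = 1 + ((7601 + 7206) - 7898) = 1 + (14807 - 7898) = 1 + 6909 = 6910)
X - 1/(f(-130) + 13489) = 6910 - 1/(-130 + 13489) = 6910 - 1/13359 = 92310689/13359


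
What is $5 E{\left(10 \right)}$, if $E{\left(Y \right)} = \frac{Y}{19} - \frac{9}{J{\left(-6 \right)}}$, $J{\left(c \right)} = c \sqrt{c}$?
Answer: $\frac{50}{19} - \frac{5 i \sqrt{6}}{4} \approx 2.6316 - 3.0619 i$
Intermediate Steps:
$J{\left(c \right)} = c^{\frac{3}{2}}$
$E{\left(Y \right)} = \frac{Y}{19} - \frac{i \sqrt{6}}{4}$ ($E{\left(Y \right)} = \frac{Y}{19} - \frac{9}{\left(-6\right)^{\frac{3}{2}}} = Y \frac{1}{19} - \frac{9}{\left(-6\right) i \sqrt{6}} = \frac{Y}{19} - 9 \frac{i \sqrt{6}}{36} = \frac{Y}{19} - \frac{i \sqrt{6}}{4}$)
$5 E{\left(10 \right)} = 5 \left(\frac{1}{19} \cdot 10 - \frac{i \sqrt{6}}{4}\right) = 5 \left(\frac{10}{19} - \frac{i \sqrt{6}}{4}\right) = \frac{50}{19} - \frac{5 i \sqrt{6}}{4}$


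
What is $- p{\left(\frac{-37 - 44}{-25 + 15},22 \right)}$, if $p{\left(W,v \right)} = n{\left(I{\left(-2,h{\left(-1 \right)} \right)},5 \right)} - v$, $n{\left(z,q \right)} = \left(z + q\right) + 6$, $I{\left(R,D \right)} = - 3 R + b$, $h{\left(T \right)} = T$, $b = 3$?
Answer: $2$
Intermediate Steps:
$I{\left(R,D \right)} = 3 - 3 R$ ($I{\left(R,D \right)} = - 3 R + 3 = 3 - 3 R$)
$n{\left(z,q \right)} = 6 + q + z$ ($n{\left(z,q \right)} = \left(q + z\right) + 6 = 6 + q + z$)
$p{\left(W,v \right)} = 20 - v$ ($p{\left(W,v \right)} = \left(6 + 5 + \left(3 - -6\right)\right) - v = \left(6 + 5 + \left(3 + 6\right)\right) - v = \left(6 + 5 + 9\right) - v = 20 - v$)
$- p{\left(\frac{-37 - 44}{-25 + 15},22 \right)} = - (20 - 22) = \left(-1\right) \left(-2\right) = 2$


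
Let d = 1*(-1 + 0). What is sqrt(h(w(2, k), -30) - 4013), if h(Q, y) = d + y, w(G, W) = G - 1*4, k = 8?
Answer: 2*I*sqrt(1011) ≈ 63.592*I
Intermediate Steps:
d = -1 (d = 1*(-1) = -1)
w(G, W) = -4 + G (w(G, W) = G - 4 = -4 + G)
h(Q, y) = -1 + y
sqrt(h(w(2, k), -30) - 4013) = sqrt((-1 - 30) - 4013) = sqrt(-31 - 4013) = sqrt(-4044) = 2*I*sqrt(1011)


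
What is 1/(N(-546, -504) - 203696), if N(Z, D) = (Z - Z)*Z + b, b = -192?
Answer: -1/203888 ≈ -4.9047e-6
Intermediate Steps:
N(Z, D) = -192 (N(Z, D) = (Z - Z)*Z - 192 = 0*Z - 192 = 0 - 192 = -192)
1/(N(-546, -504) - 203696) = 1/(-192 - 203696) = 1/(-203888) = -1/203888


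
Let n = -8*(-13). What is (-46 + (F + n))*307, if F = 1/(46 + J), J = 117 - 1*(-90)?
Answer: 4505225/253 ≈ 17807.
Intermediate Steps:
n = 104
J = 207 (J = 117 + 90 = 207)
F = 1/253 (F = 1/(46 + 207) = 1/253 ≈ 0.0039526)
(-46 + (F + n))*307 = (-46 + (1/253 + 104))*307 = (-46 + 26313/253)*307 = (14675/253)*307 = 4505225/253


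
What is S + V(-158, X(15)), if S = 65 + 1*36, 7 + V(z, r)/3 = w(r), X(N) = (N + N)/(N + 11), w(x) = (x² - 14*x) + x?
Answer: 6590/169 ≈ 38.994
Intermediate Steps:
w(x) = x² - 13*x
X(N) = 2*N/(11 + N) (X(N) = (2*N)/(11 + N) = 2*N/(11 + N))
V(z, r) = -21 + 3*r*(-13 + r) (V(z, r) = -21 + 3*(r*(-13 + r)) = -21 + 3*r*(-13 + r))
S = 101 (S = 65 + 36 = 101)
S + V(-158, X(15)) = 101 + (-21 + 3*(2*15/(11 + 15))*(-13 + 2*15/(11 + 15))) = 101 + (-21 + 3*(2*15/26)*(-13 + 2*15/26)) = 101 + (-21 + 3*(2*15*(1/26))*(-13 + 2*15*(1/26))) = 101 + (-21 + 3*(15/13)*(-13 + 15/13)) = 101 + (-21 + 3*(15/13)*(-154/13)) = 101 + (-21 - 6930/169) = 101 - 10479/169 = 6590/169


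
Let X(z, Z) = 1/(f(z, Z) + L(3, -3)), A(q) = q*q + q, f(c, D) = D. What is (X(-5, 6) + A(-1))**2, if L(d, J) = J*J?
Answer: 1/225 ≈ 0.0044444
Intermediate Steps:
L(d, J) = J**2
A(q) = q + q**2 (A(q) = q**2 + q = q + q**2)
X(z, Z) = 1/(9 + Z) (X(z, Z) = 1/(Z + (-3)**2) = 1/(Z + 9) = 1/(9 + Z))
(X(-5, 6) + A(-1))**2 = (1/(9 + 6) - (1 - 1))**2 = (1/15 - 1*0)**2 = (1/15 + 0)**2 = (1/15)**2 = 1/225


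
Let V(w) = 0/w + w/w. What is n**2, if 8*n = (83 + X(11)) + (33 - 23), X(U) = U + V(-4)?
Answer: 11025/64 ≈ 172.27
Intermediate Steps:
V(w) = 1 (V(w) = 0 + 1 = 1)
X(U) = 1 + U (X(U) = U + 1 = 1 + U)
n = 105/8 (n = ((83 + (1 + 11)) + (33 - 23))/8 = ((83 + 12) + 10)/8 = (95 + 10)/8 = (1/8)*105 = 105/8 ≈ 13.125)
n**2 = (105/8)**2 = 11025/64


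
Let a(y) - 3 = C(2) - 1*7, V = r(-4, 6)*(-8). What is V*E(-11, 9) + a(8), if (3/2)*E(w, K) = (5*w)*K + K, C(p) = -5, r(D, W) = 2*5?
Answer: 25911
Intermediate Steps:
r(D, W) = 10
E(w, K) = 2*K/3 + 10*K*w/3 (E(w, K) = 2*((5*w)*K + K)/3 = 2*(5*K*w + K)/3 = 2*(K + 5*K*w)/3 = 2*K/3 + 10*K*w/3)
V = -80 (V = 10*(-8) = -80)
a(y) = -9 (a(y) = 3 + (-5 - 1*7) = 3 + (-5 - 7) = 3 - 12 = -9)
V*E(-11, 9) + a(8) = -160*9*(1 + 5*(-11))/3 - 9 = -160*9*(1 - 55)/3 - 9 = -160*9*(-54)/3 - 9 = -80*(-324) - 9 = 25920 - 9 = 25911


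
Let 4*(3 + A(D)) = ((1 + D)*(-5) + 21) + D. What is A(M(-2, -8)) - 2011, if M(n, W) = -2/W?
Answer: -8041/4 ≈ -2010.3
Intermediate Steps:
A(D) = 1 - D (A(D) = -3 + (((1 + D)*(-5) + 21) + D)/4 = -3 + (((-5 - 5*D) + 21) + D)/4 = -3 + ((16 - 5*D) + D)/4 = -3 + (16 - 4*D)/4 = -3 + (4 - D) = 1 - D)
A(M(-2, -8)) - 2011 = (1 - (-2)/(-8)) - 2011 = (1 - (-2)*(-1)/8) - 2011 = (1 - 1*1/4) - 2011 = (1 - 1/4) - 2011 = 3/4 - 2011 = -8041/4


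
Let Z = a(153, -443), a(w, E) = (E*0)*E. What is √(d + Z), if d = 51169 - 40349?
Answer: 2*√2705 ≈ 104.02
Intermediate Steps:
a(w, E) = 0 (a(w, E) = 0*E = 0)
d = 10820
Z = 0
√(d + Z) = √(10820 + 0) = √10820 = 2*√2705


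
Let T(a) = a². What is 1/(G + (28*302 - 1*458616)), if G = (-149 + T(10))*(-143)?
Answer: -1/443153 ≈ -2.2566e-6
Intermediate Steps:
G = 7007 (G = (-149 + 10²)*(-143) = (-149 + 100)*(-143) = -49*(-143) = 7007)
1/(G + (28*302 - 1*458616)) = 1/(7007 + (28*302 - 1*458616)) = 1/(7007 + (8456 - 458616)) = 1/(7007 - 450160) = 1/(-443153) = -1/443153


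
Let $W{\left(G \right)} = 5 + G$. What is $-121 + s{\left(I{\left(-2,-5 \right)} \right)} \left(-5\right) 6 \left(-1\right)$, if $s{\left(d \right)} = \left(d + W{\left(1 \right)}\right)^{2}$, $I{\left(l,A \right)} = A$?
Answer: $-91$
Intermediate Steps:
$s{\left(d \right)} = \left(6 + d\right)^{2}$ ($s{\left(d \right)} = \left(d + \left(5 + 1\right)\right)^{2} = \left(d + 6\right)^{2} = \left(6 + d\right)^{2}$)
$-121 + s{\left(I{\left(-2,-5 \right)} \right)} \left(-5\right) 6 \left(-1\right) = -121 + \left(6 - 5\right)^{2} \left(-5\right) 6 \left(-1\right) = -121 + 1^{2} \left(\left(-30\right) \left(-1\right)\right) = -121 + 1 \cdot 30 = -121 + 30 = -91$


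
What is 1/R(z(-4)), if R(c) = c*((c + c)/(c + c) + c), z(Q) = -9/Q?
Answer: 16/117 ≈ 0.13675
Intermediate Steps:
R(c) = c*(1 + c) (R(c) = c*((2*c)/((2*c)) + c) = c*((2*c)*(1/(2*c)) + c) = c*(1 + c))
1/R(z(-4)) = 1/((-9/(-4))*(1 - 9/(-4))) = 1/((-9*(-¼))*(1 - 9*(-¼))) = 1/(9*(1 + 9/4)/4) = 1/((9/4)*(13/4)) = 1/(117/16) = 16/117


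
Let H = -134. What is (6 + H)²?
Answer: 16384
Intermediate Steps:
(6 + H)² = (6 - 134)² = (-128)² = 16384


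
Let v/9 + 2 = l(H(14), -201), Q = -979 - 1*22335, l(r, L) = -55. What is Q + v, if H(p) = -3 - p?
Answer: -23827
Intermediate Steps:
Q = -23314 (Q = -979 - 22335 = -23314)
v = -513 (v = -18 + 9*(-55) = -18 - 495 = -513)
Q + v = -23314 - 513 = -23827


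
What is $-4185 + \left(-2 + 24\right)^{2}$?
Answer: $-3701$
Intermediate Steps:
$-4185 + \left(-2 + 24\right)^{2} = -4185 + 22^{2} = -4185 + 484 = -3701$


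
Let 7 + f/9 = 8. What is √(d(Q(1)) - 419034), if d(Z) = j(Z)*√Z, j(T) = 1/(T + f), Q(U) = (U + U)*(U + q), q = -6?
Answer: √(-419034 - I*√10) ≈ 0.002 - 647.33*I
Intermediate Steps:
f = 9 (f = -63 + 9*8 = -63 + 72 = 9)
Q(U) = 2*U*(-6 + U) (Q(U) = (U + U)*(U - 6) = (2*U)*(-6 + U) = 2*U*(-6 + U))
j(T) = 1/(9 + T) (j(T) = 1/(T + 9) = 1/(9 + T))
d(Z) = √Z/(9 + Z)
√(d(Q(1)) - 419034) = √(√(2*1*(-6 + 1))/(9 + 2*1*(-6 + 1)) - 419034) = √(√(2*1*(-5))/(9 + 2*1*(-5)) - 419034) = √(√(-10)/(9 - 10) - 419034) = √((I*√10)/(-1) - 419034) = √((I*√10)*(-1) - 419034) = √(-I*√10 - 419034) = √(-419034 - I*√10)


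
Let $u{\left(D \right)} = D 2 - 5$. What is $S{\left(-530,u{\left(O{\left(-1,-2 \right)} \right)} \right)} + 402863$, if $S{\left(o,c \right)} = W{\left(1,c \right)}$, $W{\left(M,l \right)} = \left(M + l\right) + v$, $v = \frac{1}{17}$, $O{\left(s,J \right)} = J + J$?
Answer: $\frac{6848468}{17} \approx 4.0285 \cdot 10^{5}$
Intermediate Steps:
$O{\left(s,J \right)} = 2 J$
$v = \frac{1}{17} \approx 0.058824$
$u{\left(D \right)} = -5 + 2 D$ ($u{\left(D \right)} = 2 D - 5 = -5 + 2 D$)
$W{\left(M,l \right)} = \frac{1}{17} + M + l$ ($W{\left(M,l \right)} = \left(M + l\right) + \frac{1}{17} = \frac{1}{17} + M + l$)
$S{\left(o,c \right)} = \frac{18}{17} + c$ ($S{\left(o,c \right)} = \frac{1}{17} + 1 + c = \frac{18}{17} + c$)
$S{\left(-530,u{\left(O{\left(-1,-2 \right)} \right)} \right)} + 402863 = \left(\frac{18}{17} + \left(-5 + 2 \cdot 2 \left(-2\right)\right)\right) + 402863 = \left(\frac{18}{17} + \left(-5 + 2 \left(-4\right)\right)\right) + 402863 = \left(\frac{18}{17} - 13\right) + 402863 = - \frac{203}{17} + 402863 = \frac{6848468}{17}$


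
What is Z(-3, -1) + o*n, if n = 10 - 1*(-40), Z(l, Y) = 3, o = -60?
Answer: -2997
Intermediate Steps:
n = 50 (n = 10 + 40 = 50)
Z(-3, -1) + o*n = 3 - 60*50 = 3 - 3000 = -2997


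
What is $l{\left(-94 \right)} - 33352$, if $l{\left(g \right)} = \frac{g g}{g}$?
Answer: $-33446$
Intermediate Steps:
$l{\left(g \right)} = g$ ($l{\left(g \right)} = \frac{g^{2}}{g} = g$)
$l{\left(-94 \right)} - 33352 = -94 - 33352 = -33446$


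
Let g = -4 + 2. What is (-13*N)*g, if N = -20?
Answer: -520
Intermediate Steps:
g = -2
(-13*N)*g = -13*(-20)*(-2) = 260*(-2) = -520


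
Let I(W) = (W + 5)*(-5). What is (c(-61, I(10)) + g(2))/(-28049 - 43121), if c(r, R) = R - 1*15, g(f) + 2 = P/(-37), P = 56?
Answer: 346/263329 ≈ 0.0013139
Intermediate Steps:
g(f) = -130/37 (g(f) = -2 + 56/(-37) = -2 + 56*(-1/37) = -2 - 56/37 = -130/37)
I(W) = -25 - 5*W (I(W) = (5 + W)*(-5) = -25 - 5*W)
c(r, R) = -15 + R (c(r, R) = R - 15 = -15 + R)
(c(-61, I(10)) + g(2))/(-28049 - 43121) = ((-15 + (-25 - 5*10)) - 130/37)/(-28049 - 43121) = ((-15 + (-25 - 50)) - 130/37)/(-71170) = ((-15 - 75) - 130/37)*(-1/71170) = (-90 - 130/37)*(-1/71170) = -3460/37*(-1/71170) = 346/263329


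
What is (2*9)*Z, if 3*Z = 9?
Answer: 54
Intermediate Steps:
Z = 3 (Z = (⅓)*9 = 3)
(2*9)*Z = (2*9)*3 = 18*3 = 54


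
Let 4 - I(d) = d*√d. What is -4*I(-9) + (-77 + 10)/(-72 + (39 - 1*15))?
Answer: -701/48 - 108*I ≈ -14.604 - 108.0*I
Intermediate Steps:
I(d) = 4 - d^(3/2) (I(d) = 4 - d*√d = 4 - d^(3/2))
-4*I(-9) + (-77 + 10)/(-72 + (39 - 1*15)) = -4*(4 - (-9)^(3/2)) + (-77 + 10)/(-72 + (39 - 1*15)) = -4*(4 - (-27)*I) - 67/(-72 + (39 - 15)) = -4*(4 + 27*I) - 67/(-72 + 24) = (-16 - 108*I) - 67/(-48) = (-16 - 108*I) - 67*(-1/48) = (-16 - 108*I) + 67/48 = -701/48 - 108*I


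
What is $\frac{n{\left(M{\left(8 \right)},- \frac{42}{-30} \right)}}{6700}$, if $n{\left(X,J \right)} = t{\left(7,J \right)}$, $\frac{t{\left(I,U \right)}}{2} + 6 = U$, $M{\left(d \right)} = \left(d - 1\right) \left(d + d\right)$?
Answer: $- \frac{23}{16750} \approx -0.0013731$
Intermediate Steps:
$M{\left(d \right)} = 2 d \left(-1 + d\right)$ ($M{\left(d \right)} = \left(-1 + d\right) 2 d = 2 d \left(-1 + d\right)$)
$t{\left(I,U \right)} = -12 + 2 U$
$n{\left(X,J \right)} = -12 + 2 J$
$\frac{n{\left(M{\left(8 \right)},- \frac{42}{-30} \right)}}{6700} = \frac{-12 + 2 \left(- \frac{42}{-30}\right)}{6700} = \left(-12 + 2 \left(\left(-42\right) \left(- \frac{1}{30}\right)\right)\right) \frac{1}{6700} = \left(-12 + 2 \cdot \frac{7}{5}\right) \frac{1}{6700} = \left(-12 + \frac{14}{5}\right) \frac{1}{6700} = \left(- \frac{46}{5}\right) \frac{1}{6700} = - \frac{23}{16750}$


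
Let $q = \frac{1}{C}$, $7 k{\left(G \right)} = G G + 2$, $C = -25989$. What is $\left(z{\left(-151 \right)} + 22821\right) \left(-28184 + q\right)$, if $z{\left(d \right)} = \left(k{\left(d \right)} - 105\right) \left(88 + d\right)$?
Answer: $\frac{42920777630269}{8663} \approx 4.9545 \cdot 10^{9}$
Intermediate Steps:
$k{\left(G \right)} = \frac{2}{7} + \frac{G^{2}}{7}$ ($k{\left(G \right)} = \frac{G G + 2}{7} = \frac{G^{2} + 2}{7} = \frac{2 + G^{2}}{7} = \frac{2}{7} + \frac{G^{2}}{7}$)
$z{\left(d \right)} = \left(88 + d\right) \left(- \frac{733}{7} + \frac{d^{2}}{7}\right)$ ($z{\left(d \right)} = \left(\left(\frac{2}{7} + \frac{d^{2}}{7}\right) - 105\right) \left(88 + d\right) = \left(- \frac{733}{7} + \frac{d^{2}}{7}\right) \left(88 + d\right) = \left(88 + d\right) \left(- \frac{733}{7} + \frac{d^{2}}{7}\right)$)
$q = - \frac{1}{25989}$ ($q = \frac{1}{-25989} = - \frac{1}{25989} \approx -3.8478 \cdot 10^{-5}$)
$\left(z{\left(-151 \right)} + 22821\right) \left(-28184 + q\right) = \left(\left(- \frac{64504}{7} - - \frac{110683}{7} + \frac{\left(-151\right)^{3}}{7} + \frac{88 \left(-151\right)^{2}}{7}\right) + 22821\right) \left(-28184 - \frac{1}{25989}\right) = \left(\left(- \frac{64504}{7} + \frac{110683}{7} + \frac{1}{7} \left(-3442951\right) + \frac{88}{7} \cdot 22801\right) + 22821\right) \left(- \frac{732473977}{25989}\right) = \left(\left(- \frac{64504}{7} + \frac{110683}{7} - \frac{3442951}{7} + \frac{2006488}{7}\right) + 22821\right) \left(- \frac{732473977}{25989}\right) = \left(-198612 + 22821\right) \left(- \frac{732473977}{25989}\right) = \left(-175791\right) \left(- \frac{732473977}{25989}\right) = \frac{42920777630269}{8663}$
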